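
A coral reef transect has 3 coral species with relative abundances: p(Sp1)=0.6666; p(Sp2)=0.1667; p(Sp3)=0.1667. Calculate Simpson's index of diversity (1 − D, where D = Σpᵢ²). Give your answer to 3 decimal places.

D = 0.6666² + 0.1667² + 0.1667² = 0.44436 + 0.02779 + 0.02779 = 0.49993 (working shown to 5 dp, full precision carried).
So 1 − D = 0.50007, i.e. 0.500 to 3 decimal places.

0.500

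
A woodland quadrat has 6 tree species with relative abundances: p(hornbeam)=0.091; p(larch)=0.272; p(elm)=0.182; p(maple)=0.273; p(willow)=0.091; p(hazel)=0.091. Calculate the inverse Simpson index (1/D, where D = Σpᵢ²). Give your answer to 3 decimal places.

4.843

D = 0.091² + 0.272² + 0.182² + 0.273² + 0.091² + 0.091² = 0.0082810 + 0.0739840 + 0.0331240 + 0.0745290 + 0.0082810 + 0.0082810 = 0.2064800 (working shown to 7 dp, full precision carried).
So 1/D = 4.84308, i.e. 4.843 to 3 decimal places.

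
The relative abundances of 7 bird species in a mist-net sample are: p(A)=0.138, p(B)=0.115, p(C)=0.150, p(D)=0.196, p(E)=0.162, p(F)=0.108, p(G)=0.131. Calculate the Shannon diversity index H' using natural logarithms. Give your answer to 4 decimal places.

1.9275

Each pᵢ ln pᵢ term (working shown to 6 dp, full precision carried): 0.138×(-1.980502)=-0.273309, 0.115×(-2.162823)=-0.248725, 0.15×(-1.897120)=-0.284568, 0.196×(-1.629641)=-0.319410, 0.162×(-1.820159)=-0.294866, 0.108×(-2.225624)=-0.240367, 0.131×(-2.032558)=-0.266265.
Sum = -1.927510, so H' = 1.9275.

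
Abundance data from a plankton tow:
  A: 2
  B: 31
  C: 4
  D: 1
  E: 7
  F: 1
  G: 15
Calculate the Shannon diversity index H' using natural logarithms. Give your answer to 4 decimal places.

1.3629

Total N = 2+31+4+1+7+1+15 = 61, so the proportions are 0.032787, 0.508197, 0.065574, 0.016393, 0.114754, 0.016393, 0.245902 (working shown to 6 dp, full precision carried).
Each pᵢ ln pᵢ term: 0.032787×(-3.417727)=-0.112057, 0.508197×(-0.676887)=-0.343992, 0.065574×(-2.724580)=-0.178661, 0.016393×(-4.110874)=-0.067391, 0.114754×(-2.164964)=-0.248438, 0.016393×(-4.110874)=-0.067391, 0.245902×(-1.402824)=-0.344957.
Sum = -1.362887, so H' = 1.3629.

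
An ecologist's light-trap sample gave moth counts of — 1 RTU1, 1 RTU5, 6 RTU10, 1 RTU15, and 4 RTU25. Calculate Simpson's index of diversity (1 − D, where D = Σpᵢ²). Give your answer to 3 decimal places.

Total N = 1+1+6+1+4 = 13, so the proportions are 0.07692, 0.07692, 0.46154, 0.07692, 0.30769 (working shown to 5 dp, full precision carried).
D = 0.07692² + 0.07692² + 0.46154² + 0.07692² + 0.30769² = 0.00592 + 0.00592 + 0.21302 + 0.00592 + 0.09467 = 0.32544.
So 1 − D = 0.67456, i.e. 0.675 to 3 decimal places.

0.675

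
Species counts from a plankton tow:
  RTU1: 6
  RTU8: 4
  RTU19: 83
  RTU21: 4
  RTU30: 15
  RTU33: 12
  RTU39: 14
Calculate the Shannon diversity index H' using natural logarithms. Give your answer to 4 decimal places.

1.3331

Total N = 6+4+83+4+15+12+14 = 138, so the proportions are 0.043478, 0.028986, 0.601449, 0.028986, 0.108696, 0.086957, 0.101449 (working shown to 6 dp, full precision carried).
Each pᵢ ln pᵢ term: 0.043478×(-3.135494)=-0.136326, 0.028986×(-3.540959)=-0.102637, 0.601449×(-0.508413)=-0.305785, 0.028986×(-3.540959)=-0.102637, 0.108696×(-2.219203)=-0.241218, 0.086957×(-2.442347)=-0.212378, 0.101449×(-2.288196)=-0.232136.
Sum = -1.333115, so H' = 1.3331.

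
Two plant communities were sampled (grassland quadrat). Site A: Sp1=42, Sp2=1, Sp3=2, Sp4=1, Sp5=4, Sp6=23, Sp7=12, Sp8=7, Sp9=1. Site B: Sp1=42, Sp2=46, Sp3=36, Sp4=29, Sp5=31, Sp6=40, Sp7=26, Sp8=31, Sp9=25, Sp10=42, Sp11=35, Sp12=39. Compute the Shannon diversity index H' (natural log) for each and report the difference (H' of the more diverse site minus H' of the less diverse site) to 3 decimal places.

Site A: N=93, proportions 0.451613, 0.010753, 0.021505, 0.010753, 0.043011, 0.247312, 0.129032, 0.075269, 0.010753, giving H' = 1.527543 (working shown to 6 dp, full precision carried).
Site B: N=422, proportions 0.099526, 0.109005, 0.085308, 0.06872, 0.07346, 0.094787, 0.061611, 0.07346, 0.059242, 0.099526, 0.082938, 0.092417, giving H' = 2.467515.
Difference = |1.527543 − 2.467515| = 0.939972, i.e. 0.940 to 3 decimal places.

0.940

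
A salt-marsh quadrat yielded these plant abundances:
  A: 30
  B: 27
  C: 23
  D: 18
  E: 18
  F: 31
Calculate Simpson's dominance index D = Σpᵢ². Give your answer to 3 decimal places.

Total N = 30+27+23+18+18+31 = 147, so the proportions are 0.20408, 0.18367, 0.15646, 0.12245, 0.12245, 0.21088 (working shown to 5 dp, full precision carried).
D = 0.20408² + 0.18367² + 0.15646² + 0.12245² + 0.12245² + 0.21088² = 0.04165 + 0.03374 + 0.02448 + 0.01499 + 0.01499 + 0.04447 = 0.17433.
To 3 decimal places, D = 0.174.

0.174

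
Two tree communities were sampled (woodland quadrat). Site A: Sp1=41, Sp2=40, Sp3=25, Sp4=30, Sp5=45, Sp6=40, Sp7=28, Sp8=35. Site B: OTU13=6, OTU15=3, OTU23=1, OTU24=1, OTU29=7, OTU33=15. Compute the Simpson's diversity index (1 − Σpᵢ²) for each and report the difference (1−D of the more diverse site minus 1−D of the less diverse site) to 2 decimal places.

Site A: N=284, proportions 0.14437, 0.14085, 0.08803, 0.10563, 0.15845, 0.14085, 0.09859, 0.12324, giving 1−D = 0.87056 (working shown to 5 dp, full precision carried).
Site B: N=33, proportions 0.18182, 0.09091, 0.0303, 0.0303, 0.21212, 0.45455, giving 1−D = 0.70523.
Difference = |0.87056 − 0.70523| = 0.16533, i.e. 0.17 to 2 decimal places.

0.17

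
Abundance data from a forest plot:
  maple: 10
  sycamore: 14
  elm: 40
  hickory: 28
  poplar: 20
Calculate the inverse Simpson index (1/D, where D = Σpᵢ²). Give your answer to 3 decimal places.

Total N = 10+14+40+28+20 = 112, so the proportions are 0.0892857, 0.125, 0.3571429, 0.25, 0.1785714 (working shown to 7 dp, full precision carried).
D = 0.0892857² + 0.125² + 0.3571429² + 0.25² + 0.1785714² = 0.0079719 + 0.0156250 + 0.1275510 + 0.0625000 + 0.0318878 = 0.2455357.
So 1/D = 4.07273, i.e. 4.073 to 3 decimal places.

4.073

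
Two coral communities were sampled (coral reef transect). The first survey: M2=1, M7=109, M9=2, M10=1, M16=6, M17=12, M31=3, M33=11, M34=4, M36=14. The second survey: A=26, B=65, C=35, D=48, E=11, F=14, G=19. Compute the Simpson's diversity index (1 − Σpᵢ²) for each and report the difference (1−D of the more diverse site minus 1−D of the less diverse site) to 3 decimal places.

0.275

The first survey: N=163, proportions 0.00613, 0.66871, 0.01227, 0.00613, 0.03681, 0.07362, 0.0184, 0.06748, 0.02454, 0.08589, giving 1−D = 0.53295 (working shown to 5 dp, full precision carried).
The second survey: N=218, proportions 0.11927, 0.29817, 0.16055, 0.22018, 0.05046, 0.06422, 0.08716, giving 1−D = 0.80835.
Difference = |0.53295 − 0.80835| = 0.27540, i.e. 0.275 to 3 decimal places.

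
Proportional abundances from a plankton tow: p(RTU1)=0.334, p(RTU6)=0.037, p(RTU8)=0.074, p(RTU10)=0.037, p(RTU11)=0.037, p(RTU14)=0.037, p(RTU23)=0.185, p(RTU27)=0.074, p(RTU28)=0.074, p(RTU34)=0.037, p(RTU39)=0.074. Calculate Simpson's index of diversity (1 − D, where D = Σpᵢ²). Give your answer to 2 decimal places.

0.83

D = 0.334² + 0.037² + 0.074² + 0.037² + 0.037² + 0.037² + 0.185² + 0.074² + 0.074² + 0.037² + 0.074² = 0.1116 + 0.0014 + 0.0055 + 0.0014 + 0.0014 + 0.0014 + 0.0342 + 0.0055 + 0.0055 + 0.0014 + 0.0055 = 0.1745 (working shown to 4 dp, full precision carried).
So 1 − D = 0.8255, i.e. 0.83 to 2 decimal places.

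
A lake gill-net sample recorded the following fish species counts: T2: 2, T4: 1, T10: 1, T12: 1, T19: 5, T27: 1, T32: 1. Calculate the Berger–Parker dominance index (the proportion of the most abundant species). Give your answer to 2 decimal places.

Total N = 2+1+1+1+5+1+1 = 12, so the proportions are 0.1667, 0.0833, 0.0833, 0.0833, 0.4167, 0.0833, 0.0833 (working shown to 4 dp, full precision carried).
The largest proportion is 0.4167, i.e. d = 0.42 to 2 decimal places.

0.42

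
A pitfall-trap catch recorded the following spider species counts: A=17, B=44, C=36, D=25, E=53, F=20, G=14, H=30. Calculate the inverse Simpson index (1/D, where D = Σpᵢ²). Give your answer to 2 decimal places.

Total N = 17+44+36+25+53+20+14+30 = 239, so the proportions are 0.07113, 0.1841, 0.150628, 0.104603, 0.221757, 0.083682, 0.058577, 0.125523 (working shown to 6 dp, full precision carried).
D = 0.07113² + 0.1841² + 0.150628² + 0.104603² + 0.221757² + 0.083682² + 0.058577² + 0.125523² = 0.005059 + 0.033893 + 0.022689 + 0.010942 + 0.049176 + 0.007003 + 0.003431 + 0.015756 = 0.147949.
So 1/D = 6.7591, i.e. 6.76 to 2 decimal places.

6.76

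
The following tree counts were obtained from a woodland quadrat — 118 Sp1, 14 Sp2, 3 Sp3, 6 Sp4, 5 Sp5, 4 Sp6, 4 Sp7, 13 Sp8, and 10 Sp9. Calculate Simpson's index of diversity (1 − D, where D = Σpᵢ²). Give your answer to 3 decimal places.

Total N = 118+14+3+6+5+4+4+13+10 = 177, so the proportions are 0.66667, 0.0791, 0.01695, 0.0339, 0.02825, 0.0226, 0.0226, 0.07345, 0.0565 (working shown to 5 dp, full precision carried).
D = 0.66667² + 0.0791² + 0.01695² + 0.0339² + 0.02825² + 0.0226² + 0.0226² + 0.07345² + 0.0565² = 0.44444 + 0.00626 + 0.00029 + 0.00115 + 0.00080 + 0.00051 + 0.00051 + 0.00539 + 0.00319 = 0.46254.
So 1 − D = 0.53746, i.e. 0.537 to 3 decimal places.

0.537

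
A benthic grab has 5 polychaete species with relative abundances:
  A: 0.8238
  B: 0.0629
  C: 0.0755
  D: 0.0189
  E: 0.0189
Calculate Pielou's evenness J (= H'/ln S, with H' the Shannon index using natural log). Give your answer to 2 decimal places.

H' = −Σ pᵢ ln pᵢ = −((-0.1597) + (-0.1740) + (-0.1951) + (-0.0750) + (-0.0750)) = 0.6787 (working shown to 4 dp, full precision carried).
With S = 5 species, ln S = 1.6094, so J = 0.6787/1.6094 = 0.4217, i.e. 0.42 to 2 decimal places.

0.42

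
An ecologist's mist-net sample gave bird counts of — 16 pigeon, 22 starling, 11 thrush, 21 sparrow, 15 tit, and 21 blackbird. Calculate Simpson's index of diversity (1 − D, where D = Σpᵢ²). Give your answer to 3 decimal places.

Total N = 16+22+11+21+15+21 = 106, so the proportions are 0.15094, 0.20755, 0.10377, 0.19811, 0.14151, 0.19811 (working shown to 5 dp, full precision carried).
D = 0.15094² + 0.20755² + 0.10377² + 0.19811² + 0.14151² + 0.19811² = 0.02278 + 0.04308 + 0.01077 + 0.03925 + 0.02002 + 0.03925 = 0.17515.
So 1 − D = 0.82485, i.e. 0.825 to 3 decimal places.

0.825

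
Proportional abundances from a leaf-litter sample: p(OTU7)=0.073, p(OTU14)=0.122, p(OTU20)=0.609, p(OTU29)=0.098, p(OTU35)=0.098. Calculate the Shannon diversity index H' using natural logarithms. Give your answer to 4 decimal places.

Each pᵢ ln pᵢ term (working shown to 6 dp, full precision carried): 0.073×(-2.617296)=-0.191063, 0.122×(-2.103734)=-0.256656, 0.609×(-0.495937)=-0.302026, 0.098×(-2.322788)=-0.227633, 0.098×(-2.322788)=-0.227633.
Sum = -1.205010, so H' = 1.2050.

1.2050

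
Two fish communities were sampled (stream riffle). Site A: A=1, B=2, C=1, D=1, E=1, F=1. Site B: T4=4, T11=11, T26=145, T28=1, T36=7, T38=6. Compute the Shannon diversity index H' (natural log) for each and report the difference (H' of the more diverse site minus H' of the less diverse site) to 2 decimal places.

1.06

Site A: N=7, proportions 0.14286, 0.28571, 0.14286, 0.14286, 0.14286, 0.14286, giving H' = 1.74787 (working shown to 5 dp, full precision carried).
Site B: N=174, proportions 0.02299, 0.06322, 0.83333, 0.00575, 0.04023, 0.03448, giving H' = 0.68825.
Difference = |1.74787 − 0.68825| = 1.05962, i.e. 1.06 to 2 decimal places.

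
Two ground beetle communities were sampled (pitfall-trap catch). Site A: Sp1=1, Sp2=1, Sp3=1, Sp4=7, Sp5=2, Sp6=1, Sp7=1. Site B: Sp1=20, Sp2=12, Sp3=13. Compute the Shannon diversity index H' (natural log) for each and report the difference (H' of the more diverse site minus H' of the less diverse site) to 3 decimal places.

Site A: N=14, proportions 0.07143, 0.07143, 0.07143, 0.5, 0.14286, 0.07143, 0.07143, giving H' = 1.56708 (working shown to 5 dp, full precision carried).
Site B: N=45, proportions 0.44444, 0.26667, 0.28889, giving H' = 1.07160.
Difference = |1.56708 − 1.07160| = 0.49548, i.e. 0.495 to 3 decimal places.

0.495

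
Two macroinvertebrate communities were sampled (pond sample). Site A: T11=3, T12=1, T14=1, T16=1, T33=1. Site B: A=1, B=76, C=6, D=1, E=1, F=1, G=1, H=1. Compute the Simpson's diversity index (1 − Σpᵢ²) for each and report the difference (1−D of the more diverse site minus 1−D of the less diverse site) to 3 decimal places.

0.486

Site A: N=7, proportions 0.428571, 0.142857, 0.142857, 0.142857, 0.142857, giving 1−D = 0.734694 (working shown to 6 dp, full precision carried).
Site B: N=88, proportions 0.011364, 0.863636, 0.068182, 0.011364, 0.011364, 0.011364, 0.011364, 0.011364, giving 1−D = 0.248709.
Difference = |0.734694 − 0.248709| = 0.485985, i.e. 0.486 to 3 decimal places.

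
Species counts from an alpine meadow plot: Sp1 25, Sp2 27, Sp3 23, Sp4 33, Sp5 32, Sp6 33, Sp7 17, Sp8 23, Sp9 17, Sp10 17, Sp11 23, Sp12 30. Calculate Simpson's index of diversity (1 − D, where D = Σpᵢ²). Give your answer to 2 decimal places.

0.91

Total N = 25+27+23+33+32+33+17+23+17+17+23+30 = 300, so the proportions are 0.0833, 0.09, 0.0767, 0.11, 0.1067, 0.11, 0.0567, 0.0767, 0.0567, 0.0567, 0.0767, 0.1 (working shown to 4 dp, full precision carried).
D = 0.0833² + 0.09² + 0.0767² + 0.11² + 0.1067² + 0.11² + 0.0567² + 0.0767² + 0.0567² + 0.0567² + 0.0767² + 0.1² = 0.0069 + 0.0081 + 0.0059 + 0.0121 + 0.0114 + 0.0121 + 0.0032 + 0.0059 + 0.0032 + 0.0032 + 0.0059 + 0.0100 = 0.0879.
So 1 − D = 0.9121, i.e. 0.91 to 2 decimal places.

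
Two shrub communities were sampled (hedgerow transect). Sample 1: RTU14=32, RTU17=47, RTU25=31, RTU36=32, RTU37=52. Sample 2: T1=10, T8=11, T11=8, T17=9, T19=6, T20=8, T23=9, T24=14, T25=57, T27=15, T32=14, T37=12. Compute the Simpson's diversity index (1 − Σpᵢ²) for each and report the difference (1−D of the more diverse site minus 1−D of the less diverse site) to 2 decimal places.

Sample 1: N=194, proportions 0.1649, 0.2423, 0.1598, 0.1649, 0.268, giving 1−D = 0.7895 (working shown to 4 dp, full precision carried).
Sample 2: N=173, proportions 0.0578, 0.0636, 0.0462, 0.052, 0.0347, 0.0462, 0.052, 0.0809, 0.3295, 0.0867, 0.0809, 0.0694, giving 1−D = 0.8477.
Difference = |0.7895 − 0.8477| = 0.0582, i.e. 0.06 to 2 decimal places.

0.06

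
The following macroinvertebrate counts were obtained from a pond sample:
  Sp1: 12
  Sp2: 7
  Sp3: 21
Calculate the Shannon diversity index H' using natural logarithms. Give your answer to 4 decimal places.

Total N = 12+7+21 = 40, so the proportions are 0.3, 0.175, 0.525 (working shown to 6 dp, full precision carried).
Each pᵢ ln pᵢ term: 0.3×(-1.203973)=-0.361192, 0.175×(-1.742969)=-0.305020, 0.525×(-0.644357)=-0.338287.
Sum = -1.004499, so H' = 1.0045.

1.0045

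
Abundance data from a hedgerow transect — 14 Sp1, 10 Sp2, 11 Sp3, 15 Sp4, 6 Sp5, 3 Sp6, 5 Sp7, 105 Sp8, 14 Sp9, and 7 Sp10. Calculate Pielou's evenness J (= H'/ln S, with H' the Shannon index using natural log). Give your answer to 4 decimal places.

0.7055

Total N = 14+10+11+15+6+3+5+105+14+7 = 190, so the proportions are 0.073684, 0.052632, 0.057895, 0.078947, 0.031579, 0.015789, 0.026316, 0.552632, 0.073684, 0.036842 (working shown to 6 dp, full precision carried).
H' = −Σ pᵢ ln pᵢ = −((-0.192166) + (-0.154970) + (-0.164950) + (-0.200445) + (-0.109114) + (-0.065501) + (-0.095726) + (-0.327746) + (-0.192166) + (-0.121620)) = 1.624404.
With S = 10 species, ln S = 2.302585, so J = 1.624404/2.302585 = 0.705470, i.e. 0.7055 to 4 decimal places.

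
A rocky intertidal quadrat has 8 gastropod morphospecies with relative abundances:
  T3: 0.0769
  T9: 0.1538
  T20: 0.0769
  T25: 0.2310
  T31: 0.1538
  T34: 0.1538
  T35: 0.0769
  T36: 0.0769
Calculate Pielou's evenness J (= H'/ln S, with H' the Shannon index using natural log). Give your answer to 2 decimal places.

0.96

H' = −Σ pᵢ ln pᵢ = −((-0.1973) + (-0.2879) + (-0.1973) + (-0.3385) + (-0.2879) + (-0.2879) + (-0.1973) + (-0.1973)) = 1.9914 (working shown to 4 dp, full precision carried).
With S = 8 species, ln S = 2.0794, so J = 1.9914/2.0794 = 0.9576, i.e. 0.96 to 2 decimal places.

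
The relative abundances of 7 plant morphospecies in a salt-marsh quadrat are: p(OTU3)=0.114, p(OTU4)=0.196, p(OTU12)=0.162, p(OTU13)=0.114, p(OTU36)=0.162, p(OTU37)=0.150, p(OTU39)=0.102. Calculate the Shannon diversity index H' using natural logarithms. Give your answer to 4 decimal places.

Each pᵢ ln pᵢ term (working shown to 6 dp, full precision carried): 0.114×(-2.171557)=-0.247557, 0.196×(-1.629641)=-0.319410, 0.162×(-1.820159)=-0.294866, 0.114×(-2.171557)=-0.247557, 0.162×(-1.820159)=-0.294866, 0.15×(-1.897120)=-0.284568, 0.102×(-2.282782)=-0.232844.
Sum = -1.921668, so H' = 1.9217.

1.9217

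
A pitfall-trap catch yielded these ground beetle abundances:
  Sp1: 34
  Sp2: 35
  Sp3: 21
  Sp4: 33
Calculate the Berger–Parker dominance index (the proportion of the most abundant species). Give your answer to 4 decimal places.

Total N = 34+35+21+33 = 123, so the proportions are 0.276423, 0.284553, 0.170732, 0.268293 (working shown to 6 dp, full precision carried).
The largest proportion is 0.284553, i.e. d = 0.2846 to 4 decimal places.

0.2846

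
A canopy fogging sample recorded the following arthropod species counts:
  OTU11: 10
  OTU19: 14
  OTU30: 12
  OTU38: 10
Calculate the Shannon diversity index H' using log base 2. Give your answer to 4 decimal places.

1.9853

Total N = 10+14+12+10 = 46, so the proportions are 0.217391, 0.304348, 0.26087, 0.217391 (working shown to 6 dp, full precision carried).
Each pᵢ log₂ pᵢ term: 0.217391×(-2.201634)=-0.478616, 0.304348×(-1.716207)=-0.522324, 0.26087×(-1.938599)=-0.505722, 0.217391×(-2.201634)=-0.478616.
Sum = -1.985278, so H' = 1.9853.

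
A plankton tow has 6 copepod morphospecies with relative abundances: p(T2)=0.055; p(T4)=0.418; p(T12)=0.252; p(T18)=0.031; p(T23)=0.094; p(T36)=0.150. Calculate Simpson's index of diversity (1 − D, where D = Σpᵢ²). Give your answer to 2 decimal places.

0.73

D = 0.055² + 0.418² + 0.252² + 0.031² + 0.094² + 0.15² = 0.0030 + 0.1747 + 0.0635 + 0.0010 + 0.0088 + 0.0225 = 0.2736 (working shown to 4 dp, full precision carried).
So 1 − D = 0.7265, i.e. 0.73 to 2 decimal places.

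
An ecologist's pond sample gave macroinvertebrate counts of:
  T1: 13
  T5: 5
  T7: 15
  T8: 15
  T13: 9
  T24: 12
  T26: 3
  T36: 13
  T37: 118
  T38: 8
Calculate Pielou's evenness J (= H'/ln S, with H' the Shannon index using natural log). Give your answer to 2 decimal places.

0.70

Total N = 13+5+15+15+9+12+3+13+118+8 = 211, so the proportions are 0.0616, 0.0237, 0.0711, 0.0711, 0.0427, 0.0569, 0.0142, 0.0616, 0.5592, 0.0379 (working shown to 4 dp, full precision carried).
H' = −Σ pᵢ ln pᵢ = −((-0.1717) + (-0.0887) + (-0.1879) + (-0.1879) + (-0.1346) + (-0.1630) + (-0.0605) + (-0.1717) + (-0.3250) + (-0.1241)) = 1.6152.
With S = 10 species, ln S = 2.3026, so J = 1.6152/2.3026 = 0.7015, i.e. 0.70 to 2 decimal places.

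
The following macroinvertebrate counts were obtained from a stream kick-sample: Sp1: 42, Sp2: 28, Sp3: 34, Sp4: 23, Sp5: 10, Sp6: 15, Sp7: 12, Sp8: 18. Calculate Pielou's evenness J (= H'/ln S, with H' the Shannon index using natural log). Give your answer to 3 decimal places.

0.949

Total N = 42+28+34+23+10+15+12+18 = 182, so the proportions are 0.23077, 0.15385, 0.18681, 0.12637, 0.05495, 0.08242, 0.06593, 0.0989 (working shown to 5 dp, full precision carried).
H' = −Σ pᵢ ln pᵢ = −((-0.33839) + (-0.28797) + (-0.31341) + (-0.26141) + (-0.15942) + (-0.20571) + (-0.17928) + (-0.22882)) = 1.97440.
With S = 8 species, ln S = 2.07944, so J = 1.97440/2.07944 = 0.94949, i.e. 0.949 to 3 decimal places.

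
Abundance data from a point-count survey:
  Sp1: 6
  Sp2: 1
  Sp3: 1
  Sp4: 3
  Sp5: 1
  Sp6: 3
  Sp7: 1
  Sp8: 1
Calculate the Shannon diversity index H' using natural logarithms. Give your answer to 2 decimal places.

1.81

Total N = 6+1+1+3+1+3+1+1 = 17, so the proportions are 0.3529, 0.0588, 0.0588, 0.1765, 0.0588, 0.1765, 0.0588, 0.0588 (working shown to 4 dp, full precision carried).
Each pᵢ ln pᵢ term: 0.3529×(-1.0415)=-0.3676, 0.0588×(-2.8332)=-0.1667, 0.0588×(-2.8332)=-0.1667, 0.1765×(-1.7346)=-0.3061, 0.0588×(-2.8332)=-0.1667, 0.1765×(-1.7346)=-0.3061, 0.0588×(-2.8332)=-0.1667, 0.0588×(-2.8332)=-0.1667.
Sum = -1.8131, so H' = 1.81.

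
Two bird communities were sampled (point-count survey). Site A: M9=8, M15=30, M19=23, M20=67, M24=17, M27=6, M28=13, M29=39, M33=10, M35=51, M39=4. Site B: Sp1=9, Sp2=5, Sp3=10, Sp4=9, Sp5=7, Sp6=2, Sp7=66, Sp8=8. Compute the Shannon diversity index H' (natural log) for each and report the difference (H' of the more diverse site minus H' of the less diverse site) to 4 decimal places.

0.6075

Site A: N=268, proportions 0.029851, 0.11194, 0.085821, 0.25, 0.063433, 0.022388, 0.048507, 0.145522, 0.037313, 0.190299, 0.014925, giving H' = 2.095708 (working shown to 6 dp, full precision carried).
Site B: N=116, proportions 0.077586, 0.043103, 0.086207, 0.077586, 0.060345, 0.017241, 0.568966, 0.068966, giving H' = 1.488215.
Difference = |2.095708 − 1.488215| = 0.607493, i.e. 0.6075 to 4 decimal places.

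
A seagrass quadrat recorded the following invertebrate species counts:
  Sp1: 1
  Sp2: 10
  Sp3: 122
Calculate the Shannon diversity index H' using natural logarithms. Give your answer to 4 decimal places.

Total N = 1+10+122 = 133, so the proportions are 0.007519, 0.075188, 0.917293 (working shown to 6 dp, full precision carried).
Each pᵢ ln pᵢ term: 0.007519×(-4.890349)=-0.036770, 0.075188×(-2.587764)=-0.194569, 0.917293×(-0.086328)=-0.079188.
Sum = -0.310526, so H' = 0.3105.

0.3105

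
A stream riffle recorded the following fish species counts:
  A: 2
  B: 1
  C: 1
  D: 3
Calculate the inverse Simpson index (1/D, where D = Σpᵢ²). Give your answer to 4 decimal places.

3.2667

Total N = 2+1+1+3 = 7, so the proportions are 0.28571429, 0.14285714, 0.14285714, 0.42857143 (working shown to 8 dp, full precision carried).
D = 0.28571429² + 0.14285714² + 0.14285714² + 0.42857143² = 0.08163265 + 0.02040816 + 0.02040816 + 0.18367347 = 0.30612245.
So 1/D = 3.266667, i.e. 3.2667 to 4 decimal places.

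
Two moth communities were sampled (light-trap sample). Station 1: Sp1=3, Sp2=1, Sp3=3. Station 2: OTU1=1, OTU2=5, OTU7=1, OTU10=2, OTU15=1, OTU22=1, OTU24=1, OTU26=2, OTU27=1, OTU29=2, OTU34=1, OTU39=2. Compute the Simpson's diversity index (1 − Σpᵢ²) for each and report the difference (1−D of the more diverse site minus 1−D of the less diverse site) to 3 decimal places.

0.268

Station 1: N=7, proportions 0.42857, 0.14286, 0.42857, giving 1−D = 0.61224 (working shown to 5 dp, full precision carried).
Station 2: N=20, proportions 0.05, 0.25, 0.05, 0.1, 0.05, 0.05, 0.05, 0.1, 0.05, 0.1, 0.05, 0.1, giving 1−D = 0.88000.
Difference = |0.61224 − 0.88000| = 0.26776, i.e. 0.268 to 3 decimal places.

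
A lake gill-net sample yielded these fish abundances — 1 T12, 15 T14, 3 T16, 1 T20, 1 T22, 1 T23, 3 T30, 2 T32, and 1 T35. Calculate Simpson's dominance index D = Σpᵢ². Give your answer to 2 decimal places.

Total N = 1+15+3+1+1+1+3+2+1 = 28, so the proportions are 0.0357, 0.5357, 0.1071, 0.0357, 0.0357, 0.0357, 0.1071, 0.0714, 0.0357 (working shown to 4 dp, full precision carried).
D = 0.0357² + 0.5357² + 0.1071² + 0.0357² + 0.0357² + 0.0357² + 0.1071² + 0.0714² + 0.0357² = 0.0013 + 0.2870 + 0.0115 + 0.0013 + 0.0013 + 0.0013 + 0.0115 + 0.0051 + 0.0013 = 0.3214.
To 2 decimal places, D = 0.32.

0.32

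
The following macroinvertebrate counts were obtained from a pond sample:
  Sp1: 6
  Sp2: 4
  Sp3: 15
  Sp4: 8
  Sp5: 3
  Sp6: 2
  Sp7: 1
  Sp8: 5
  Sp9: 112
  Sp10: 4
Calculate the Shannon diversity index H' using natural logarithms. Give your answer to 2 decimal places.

1.20

Total N = 6+4+15+8+3+2+1+5+112+4 = 160, so the proportions are 0.0375, 0.025, 0.0938, 0.05, 0.0187, 0.0125, 0.0063, 0.0312, 0.7, 0.025 (working shown to 4 dp, full precision carried).
Each pᵢ ln pᵢ term: 0.0375×(-3.2834)=-0.1231, 0.025×(-3.6889)=-0.0922, 0.0938×(-2.3671)=-0.2219, 0.05×(-2.9957)=-0.1498, 0.0187×(-3.9766)=-0.0746, 0.0125×(-4.3820)=-0.0548, 0.0063×(-5.0752)=-0.0317, 0.0312×(-3.4657)=-0.1083, 0.7×(-0.3567)=-0.2497, 0.025×(-3.6889)=-0.0922.
Sum = -1.1983, so H' = 1.20.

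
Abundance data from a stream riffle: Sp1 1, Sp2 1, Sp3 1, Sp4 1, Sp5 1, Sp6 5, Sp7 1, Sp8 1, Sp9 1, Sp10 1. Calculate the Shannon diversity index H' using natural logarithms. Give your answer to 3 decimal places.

Total N = 1+1+1+1+1+5+1+1+1+1 = 14, so the proportions are 0.07143, 0.07143, 0.07143, 0.07143, 0.07143, 0.35714, 0.07143, 0.07143, 0.07143, 0.07143 (working shown to 5 dp, full precision carried).
Each pᵢ ln pᵢ term: 0.07143×(-2.63906)=-0.18850, 0.07143×(-2.63906)=-0.18850, 0.07143×(-2.63906)=-0.18850, 0.07143×(-2.63906)=-0.18850, 0.07143×(-2.63906)=-0.18850, 0.35714×(-1.02962)=-0.36772, 0.07143×(-2.63906)=-0.18850, 0.07143×(-2.63906)=-0.18850, 0.07143×(-2.63906)=-0.18850, 0.07143×(-2.63906)=-0.18850.
Sum = -2.06426, so H' = 2.064.

2.064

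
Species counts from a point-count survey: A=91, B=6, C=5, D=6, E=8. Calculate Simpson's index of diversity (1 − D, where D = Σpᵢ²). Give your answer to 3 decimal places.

Total N = 91+6+5+6+8 = 116, so the proportions are 0.78448, 0.05172, 0.0431, 0.05172, 0.06897 (working shown to 5 dp, full precision carried).
D = 0.78448² + 0.05172² + 0.0431² + 0.05172² + 0.06897² = 0.61541 + 0.00268 + 0.00186 + 0.00268 + 0.00476 = 0.62738.
So 1 − D = 0.37262, i.e. 0.373 to 3 decimal places.

0.373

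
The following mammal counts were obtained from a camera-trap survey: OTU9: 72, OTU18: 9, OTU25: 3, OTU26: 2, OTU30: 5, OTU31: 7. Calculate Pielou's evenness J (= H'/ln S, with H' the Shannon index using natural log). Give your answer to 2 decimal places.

Total N = 72+9+3+2+5+7 = 98, so the proportions are 0.7347, 0.0918, 0.0306, 0.0204, 0.051, 0.0714 (working shown to 4 dp, full precision carried).
H' = −Σ pᵢ ln pᵢ = −((-0.2265) + (-0.2193) + (-0.1067) + (-0.0794) + (-0.1518) + (-0.1885)) = 0.9723.
With S = 6 species, ln S = 1.7918, so J = 0.9723/1.7918 = 0.5426, i.e. 0.54 to 2 decimal places.

0.54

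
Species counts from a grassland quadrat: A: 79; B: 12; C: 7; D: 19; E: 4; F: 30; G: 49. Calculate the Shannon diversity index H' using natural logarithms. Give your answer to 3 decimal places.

Total N = 79+12+7+19+4+30+49 = 200, so the proportions are 0.395, 0.06, 0.035, 0.095, 0.02, 0.15, 0.245 (working shown to 5 dp, full precision carried).
Each pᵢ ln pᵢ term: 0.395×(-0.92887)=-0.36690, 0.06×(-2.81341)=-0.16880, 0.035×(-3.35241)=-0.11733, 0.095×(-2.35388)=-0.22362, 0.02×(-3.91202)=-0.07824, 0.15×(-1.89712)=-0.28457, 0.245×(-1.40650)=-0.34459.
Sum = -1.58406, so H' = 1.584.

1.584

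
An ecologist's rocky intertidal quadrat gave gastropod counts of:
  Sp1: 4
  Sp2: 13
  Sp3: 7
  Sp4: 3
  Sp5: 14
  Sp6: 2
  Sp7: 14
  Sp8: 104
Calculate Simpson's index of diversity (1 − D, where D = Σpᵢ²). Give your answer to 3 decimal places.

0.558

Total N = 4+13+7+3+14+2+14+104 = 161, so the proportions are 0.02484, 0.08075, 0.04348, 0.01863, 0.08696, 0.01242, 0.08696, 0.64596 (working shown to 5 dp, full precision carried).
D = 0.02484² + 0.08075² + 0.04348² + 0.01863² + 0.08696² + 0.01242² + 0.08696² + 0.64596² = 0.00062 + 0.00652 + 0.00189 + 0.00035 + 0.00756 + 0.00015 + 0.00756 + 0.41727 = 0.44192.
So 1 − D = 0.55808, i.e. 0.558 to 3 decimal places.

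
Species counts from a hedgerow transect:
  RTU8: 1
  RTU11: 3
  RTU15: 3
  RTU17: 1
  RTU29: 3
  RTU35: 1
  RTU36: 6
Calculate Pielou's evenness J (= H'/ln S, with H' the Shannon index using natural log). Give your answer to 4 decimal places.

Total N = 1+3+3+1+3+1+6 = 18, so the proportions are 0.055556, 0.166667, 0.166667, 0.055556, 0.166667, 0.055556, 0.333333 (working shown to 6 dp, full precision carried).
H' = −Σ pᵢ ln pᵢ = −((-0.160576) + (-0.298627) + (-0.298627) + (-0.160576) + (-0.298627) + (-0.160576) + (-0.366204)) = 1.743812.
With S = 7 species, ln S = 1.945910, so J = 1.743812/1.945910 = 0.896142, i.e. 0.8961 to 4 decimal places.

0.8961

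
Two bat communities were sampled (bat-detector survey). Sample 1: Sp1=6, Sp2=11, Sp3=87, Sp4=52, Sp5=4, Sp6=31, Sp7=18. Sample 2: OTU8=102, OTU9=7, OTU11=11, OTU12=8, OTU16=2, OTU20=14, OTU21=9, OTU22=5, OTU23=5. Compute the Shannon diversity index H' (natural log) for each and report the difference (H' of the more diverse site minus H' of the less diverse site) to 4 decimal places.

Sample 1: N=209, proportions 0.028708, 0.052632, 0.416268, 0.248804, 0.019139, 0.148325, 0.086124, giving H' = 1.537781 (working shown to 6 dp, full precision carried).
Sample 2: N=163, proportions 0.625767, 0.042945, 0.067485, 0.04908, 0.01227, 0.08589, 0.055215, 0.030675, 0.030675, giving H' = 1.396919.
Difference = |1.537781 − 1.396919| = 0.140862, i.e. 0.1409 to 4 decimal places.

0.1409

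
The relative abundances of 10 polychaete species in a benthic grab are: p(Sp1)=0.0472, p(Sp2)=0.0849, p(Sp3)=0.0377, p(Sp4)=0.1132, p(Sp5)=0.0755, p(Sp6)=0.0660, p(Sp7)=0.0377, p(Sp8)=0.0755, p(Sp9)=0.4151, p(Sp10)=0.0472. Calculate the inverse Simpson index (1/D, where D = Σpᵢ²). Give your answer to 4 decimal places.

4.6428

D = 0.0472² + 0.0849² + 0.0377² + 0.1132² + 0.0755² + 0.066² + 0.0377² + 0.0755² + 0.4151² + 0.0472² = 0.00222784 + 0.00720801 + 0.00142129 + 0.01281424 + 0.00570025 + 0.00435600 + 0.00142129 + 0.00570025 + 0.17230801 + 0.00222784 = 0.21538502 (working shown to 8 dp, full precision carried).
So 1/D = 4.642848, i.e. 4.6428 to 4 decimal places.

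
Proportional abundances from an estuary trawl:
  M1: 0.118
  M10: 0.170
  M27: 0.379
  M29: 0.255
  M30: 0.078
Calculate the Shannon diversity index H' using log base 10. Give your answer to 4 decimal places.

0.6378

Each pᵢ log₁₀ pᵢ term (working shown to 6 dp, full precision carried): 0.118×(-0.928118)=-0.109518, 0.17×(-0.769551)=-0.130824, 0.379×(-0.421361)=-0.159696, 0.255×(-0.593460)=-0.151332, 0.078×(-1.107905)=-0.086417.
Sum = -0.637786, so H' = 0.6378.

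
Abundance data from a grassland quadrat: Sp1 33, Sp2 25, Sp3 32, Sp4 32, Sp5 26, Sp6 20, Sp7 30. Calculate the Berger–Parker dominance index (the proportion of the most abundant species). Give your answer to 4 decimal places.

0.1667

Total N = 33+25+32+32+26+20+30 = 198, so the proportions are 0.166667, 0.126263, 0.161616, 0.161616, 0.131313, 0.10101, 0.151515 (working shown to 6 dp, full precision carried).
The largest proportion is 0.166667, i.e. d = 0.1667 to 4 decimal places.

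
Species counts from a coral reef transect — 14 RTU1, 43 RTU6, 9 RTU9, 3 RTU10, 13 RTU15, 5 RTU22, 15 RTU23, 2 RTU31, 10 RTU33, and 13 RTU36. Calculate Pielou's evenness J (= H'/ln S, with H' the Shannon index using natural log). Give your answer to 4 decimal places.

Total N = 14+43+9+3+13+5+15+2+10+13 = 127, so the proportions are 0.110236, 0.338583, 0.070866, 0.023622, 0.102362, 0.03937, 0.11811, 0.015748, 0.07874, 0.102362 (working shown to 6 dp, full precision carried).
H' = −Σ pᵢ ln pᵢ = −((-0.243085) + (-0.366681) + (-0.187580) + (-0.088478) + (-0.233308) + (-0.127352) + (-0.252300) + (-0.065371) + (-0.200126) + (-0.233308)) = 1.997588.
With S = 10 species, ln S = 2.302585, so J = 1.997588/2.302585 = 0.867542, i.e. 0.8675 to 4 decimal places.

0.8675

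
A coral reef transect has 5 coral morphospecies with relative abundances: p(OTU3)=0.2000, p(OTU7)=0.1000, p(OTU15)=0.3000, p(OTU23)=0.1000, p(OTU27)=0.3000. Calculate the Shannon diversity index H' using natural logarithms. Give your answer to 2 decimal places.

Each pᵢ ln pᵢ term (working shown to 4 dp, full precision carried): 0.2×(-1.6094)=-0.3219, 0.1×(-2.3026)=-0.2303, 0.3×(-1.2040)=-0.3612, 0.1×(-2.3026)=-0.2303, 0.3×(-1.2040)=-0.3612.
Sum = -1.5048, so H' = 1.50.

1.50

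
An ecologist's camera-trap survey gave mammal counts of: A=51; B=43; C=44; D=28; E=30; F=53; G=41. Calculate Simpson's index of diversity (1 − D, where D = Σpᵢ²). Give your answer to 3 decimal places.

0.851

Total N = 51+43+44+28+30+53+41 = 290, so the proportions are 0.17586, 0.14828, 0.15172, 0.09655, 0.10345, 0.18276, 0.14138 (working shown to 5 dp, full precision carried).
D = 0.17586² + 0.14828² + 0.15172² + 0.09655² + 0.10345² + 0.18276² + 0.14138² = 0.03093 + 0.02199 + 0.02302 + 0.00932 + 0.01070 + 0.03340 + 0.01999 = 0.14935.
So 1 − D = 0.85065, i.e. 0.851 to 3 decimal places.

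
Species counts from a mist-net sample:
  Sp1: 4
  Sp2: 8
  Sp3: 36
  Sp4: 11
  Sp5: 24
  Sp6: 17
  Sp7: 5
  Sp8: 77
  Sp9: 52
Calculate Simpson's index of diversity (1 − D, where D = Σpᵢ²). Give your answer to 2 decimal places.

0.80

Total N = 4+8+36+11+24+17+5+77+52 = 234, so the proportions are 0.0171, 0.0342, 0.1538, 0.047, 0.1026, 0.0726, 0.0214, 0.3291, 0.2222 (working shown to 4 dp, full precision carried).
D = 0.0171² + 0.0342² + 0.1538² + 0.047² + 0.1026² + 0.0726² + 0.0214² + 0.3291² + 0.2222² = 0.0003 + 0.0012 + 0.0237 + 0.0022 + 0.0105 + 0.0053 + 0.0005 + 0.1083 + 0.0494 = 0.2013.
So 1 − D = 0.7987, i.e. 0.80 to 2 decimal places.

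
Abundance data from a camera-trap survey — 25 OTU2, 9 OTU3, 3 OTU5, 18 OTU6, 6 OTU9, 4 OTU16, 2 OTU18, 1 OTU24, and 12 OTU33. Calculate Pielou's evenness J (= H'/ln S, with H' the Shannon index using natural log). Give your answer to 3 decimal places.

Total N = 25+9+3+18+6+4+2+1+12 = 80, so the proportions are 0.3125, 0.1125, 0.0375, 0.225, 0.075, 0.05, 0.025, 0.0125, 0.15 (working shown to 5 dp, full precision carried).
H' = −Σ pᵢ ln pᵢ = −((-0.36348) + (-0.24579) + (-0.12313) + (-0.33562) + (-0.19427) + (-0.14979) + (-0.09222) + (-0.05478) + (-0.28457)) = 1.84365.
With S = 9 species, ln S = 2.19722, so J = 1.84365/2.19722 = 0.83908, i.e. 0.839 to 3 decimal places.

0.839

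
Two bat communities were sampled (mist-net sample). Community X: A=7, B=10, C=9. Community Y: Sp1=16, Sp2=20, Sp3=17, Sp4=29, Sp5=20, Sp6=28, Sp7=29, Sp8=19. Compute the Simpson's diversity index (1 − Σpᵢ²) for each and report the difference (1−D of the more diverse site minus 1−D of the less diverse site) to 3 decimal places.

Community X: N=26, proportions 0.26923, 0.38462, 0.34615, giving 1−D = 0.65976 (working shown to 5 dp, full precision carried).
Community Y: N=178, proportions 0.08989, 0.11236, 0.09551, 0.16292, 0.11236, 0.1573, 0.16292, 0.10674, giving 1−D = 0.86832.
Difference = |0.65976 − 0.86832| = 0.20856, i.e. 0.209 to 3 decimal places.

0.209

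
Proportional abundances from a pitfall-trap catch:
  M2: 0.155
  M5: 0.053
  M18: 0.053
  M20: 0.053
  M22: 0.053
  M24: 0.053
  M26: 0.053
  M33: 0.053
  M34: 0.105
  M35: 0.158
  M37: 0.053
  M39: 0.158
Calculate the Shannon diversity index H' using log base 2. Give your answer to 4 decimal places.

Each pᵢ log₂ pᵢ term (working shown to 6 dp, full precision carried): 0.155×(-2.689660)=-0.416897, 0.053×(-4.237864)=-0.224607, 0.053×(-4.237864)=-0.224607, 0.053×(-4.237864)=-0.224607, 0.053×(-4.237864)=-0.224607, 0.053×(-4.237864)=-0.224607, 0.053×(-4.237864)=-0.224607, 0.053×(-4.237864)=-0.224607, 0.105×(-3.251539)=-0.341412, 0.158×(-2.662004)=-0.420597, 0.053×(-4.237864)=-0.224607, 0.158×(-2.662004)=-0.420597.
Sum = -3.396356, so H' = 3.3964.

3.3964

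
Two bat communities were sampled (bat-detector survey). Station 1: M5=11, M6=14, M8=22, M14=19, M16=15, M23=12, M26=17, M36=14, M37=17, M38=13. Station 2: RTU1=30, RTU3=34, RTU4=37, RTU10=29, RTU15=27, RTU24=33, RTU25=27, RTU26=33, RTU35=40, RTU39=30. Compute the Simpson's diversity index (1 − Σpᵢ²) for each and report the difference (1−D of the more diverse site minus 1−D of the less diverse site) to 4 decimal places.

0.0027

Station 1: N=154, proportions 0.071429, 0.090909, 0.142857, 0.123377, 0.097403, 0.077922, 0.11039, 0.090909, 0.11039, 0.084416, giving 1−D = 0.895682 (working shown to 6 dp, full precision carried).
Station 2: N=320, proportions 0.09375, 0.10625, 0.115625, 0.090625, 0.084375, 0.103125, 0.084375, 0.103125, 0.125, 0.09375, giving 1−D = 0.898418.
Difference = |0.895682 − 0.898418| = 0.002736, i.e. 0.0027 to 4 decimal places.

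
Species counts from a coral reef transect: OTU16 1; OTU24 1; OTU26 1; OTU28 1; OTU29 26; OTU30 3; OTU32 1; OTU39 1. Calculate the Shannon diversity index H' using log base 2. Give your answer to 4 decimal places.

Total N = 1+1+1+1+26+3+1+1 = 35, so the proportions are 0.028571, 0.028571, 0.028571, 0.028571, 0.742857, 0.085714, 0.028571, 0.028571 (working shown to 6 dp, full precision carried).
Each pᵢ log₂ pᵢ term: 0.028571×(-5.129283)=-0.146551, 0.028571×(-5.129283)=-0.146551, 0.028571×(-5.129283)=-0.146551, 0.028571×(-5.129283)=-0.146551, 0.742857×(-0.428843)=-0.318569, 0.085714×(-3.544321)=-0.303799, 0.028571×(-5.129283)=-0.146551, 0.028571×(-5.129283)=-0.146551.
Sum = -1.501674, so H' = 1.5017.

1.5017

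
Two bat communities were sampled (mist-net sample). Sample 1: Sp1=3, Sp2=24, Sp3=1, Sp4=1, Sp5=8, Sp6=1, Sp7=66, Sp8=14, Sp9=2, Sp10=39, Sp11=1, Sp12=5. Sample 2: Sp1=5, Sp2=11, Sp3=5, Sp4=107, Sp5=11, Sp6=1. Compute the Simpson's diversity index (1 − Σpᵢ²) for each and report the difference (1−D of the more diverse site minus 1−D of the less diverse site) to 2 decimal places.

0.35

Sample 1: N=165, proportions 0.0182, 0.1455, 0.0061, 0.0061, 0.0485, 0.0061, 0.4, 0.0848, 0.0121, 0.2364, 0.0061, 0.0303, giving 1−D = 0.7519 (working shown to 4 dp, full precision carried).
Sample 2: N=140, proportions 0.0357, 0.0786, 0.0357, 0.7643, 0.0786, 0.0071, giving 1−D = 0.4009.
Difference = |0.7519 − 0.4009| = 0.3510, i.e. 0.35 to 2 decimal places.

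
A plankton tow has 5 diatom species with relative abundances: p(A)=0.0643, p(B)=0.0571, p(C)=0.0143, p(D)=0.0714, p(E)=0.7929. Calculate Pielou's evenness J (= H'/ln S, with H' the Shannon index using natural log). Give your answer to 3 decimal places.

H' = −Σ pᵢ ln pᵢ = −((-0.17645) + (-0.16347) + (-0.06074) + (-0.18846) + (-0.18400)) = 0.77312 (working shown to 5 dp, full precision carried).
With S = 5 species, ln S = 1.60944, so J = 0.77312/1.60944 = 0.48037, i.e. 0.480 to 3 decimal places.

0.480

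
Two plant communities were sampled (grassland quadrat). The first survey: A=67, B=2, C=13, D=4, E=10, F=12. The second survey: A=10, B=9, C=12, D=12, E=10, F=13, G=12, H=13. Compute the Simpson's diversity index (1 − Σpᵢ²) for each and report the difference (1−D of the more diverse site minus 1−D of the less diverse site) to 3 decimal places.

The first survey: N=108, proportions 0.62037, 0.018519, 0.12037, 0.037037, 0.092593, 0.111111, giving 1−D = 0.578018 (working shown to 6 dp, full precision carried).
The second survey: N=91, proportions 0.10989, 0.098901, 0.131868, 0.131868, 0.10989, 0.142857, 0.131868, 0.142857, giving 1−D = 0.873083.
Difference = |0.578018 − 0.873083| = 0.295065, i.e. 0.295 to 3 decimal places.

0.295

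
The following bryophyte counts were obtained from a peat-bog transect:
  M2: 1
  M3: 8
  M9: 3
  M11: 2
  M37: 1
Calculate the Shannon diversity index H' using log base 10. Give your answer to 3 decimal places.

Total N = 1+8+3+2+1 = 15, so the proportions are 0.06667, 0.53333, 0.2, 0.13333, 0.06667 (working shown to 5 dp, full precision carried).
Each pᵢ log₁₀ pᵢ term: 0.06667×(-1.17609)=-0.07841, 0.53333×(-0.27300)=-0.14560, 0.2×(-0.69897)=-0.13979, 0.13333×(-0.87506)=-0.11667, 0.06667×(-1.17609)=-0.07841.
Sum = -0.55888, so H' = 0.559.

0.559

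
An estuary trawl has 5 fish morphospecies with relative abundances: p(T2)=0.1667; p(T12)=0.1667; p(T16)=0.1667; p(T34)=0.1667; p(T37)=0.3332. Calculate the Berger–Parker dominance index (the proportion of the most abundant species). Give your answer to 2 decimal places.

The largest proportion is 0.3332, i.e. d = 0.33 to 2 decimal places.

0.33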